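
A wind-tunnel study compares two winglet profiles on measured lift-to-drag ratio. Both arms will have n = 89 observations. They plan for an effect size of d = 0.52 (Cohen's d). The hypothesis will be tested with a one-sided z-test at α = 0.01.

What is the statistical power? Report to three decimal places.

Noncentrality parameter: δ = d·√(n/2) = 0.52 × √(89/2) = 3.4688
Critical value for a one-sided test at α = 0.01: z_α = 2.326.
Power = P(Z > 2.326 − δ) = Φ(1.142) = 0.8734.

Power ≈ 0.873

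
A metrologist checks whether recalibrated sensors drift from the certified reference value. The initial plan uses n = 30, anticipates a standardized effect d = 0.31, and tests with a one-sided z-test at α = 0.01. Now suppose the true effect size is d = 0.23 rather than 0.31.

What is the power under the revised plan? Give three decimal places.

Power ≈ 0.143

With d = 0.23: δ = d·√n = 0.23 × √30 = 1.2598. Critical value z_{0.01} = 2.326.
Revised power = P(Z > 2.326 − δ) = Φ(-1.067) = 0.1431.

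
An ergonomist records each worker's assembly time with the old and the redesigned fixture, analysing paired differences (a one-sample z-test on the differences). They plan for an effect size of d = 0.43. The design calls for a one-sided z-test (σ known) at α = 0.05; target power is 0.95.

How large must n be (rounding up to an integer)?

n = 59

Set Φ(δ − 1.645) = 0.95; then δ − 1.645 = Φ⁻¹(0.95) = 1.645, giving δ = 3.290.
δ = d·√n ⇒ n = (δ/d)² = (3.290 / 0.43)² = 58.53.
Round up to the next whole unit.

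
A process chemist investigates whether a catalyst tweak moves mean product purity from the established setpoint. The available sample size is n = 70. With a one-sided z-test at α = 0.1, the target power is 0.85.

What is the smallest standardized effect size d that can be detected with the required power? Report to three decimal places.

d ≈ 0.277

Need Φ(δ − 1.282) = 0.85, so δ = 1.282 + 1.036 = 2.318.
δ = d·√n ⇒ d = δ/√n = 2.318/√70 = 0.2771.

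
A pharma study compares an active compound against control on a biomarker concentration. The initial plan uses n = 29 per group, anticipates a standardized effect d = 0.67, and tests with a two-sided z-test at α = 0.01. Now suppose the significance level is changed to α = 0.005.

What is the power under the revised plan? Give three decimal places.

δ = d·√(n/2) = 0.67 × √(29/2) = 2.5513 (unchanged). New critical value: z_{0.0025} = 2.807.
Revised power = Φ(δ − 2.807) + Φ(−δ − 2.807) = Φ(-0.256) + Φ(-5.358) = 0.3991 + 0.0000 = 0.3991.

Power ≈ 0.399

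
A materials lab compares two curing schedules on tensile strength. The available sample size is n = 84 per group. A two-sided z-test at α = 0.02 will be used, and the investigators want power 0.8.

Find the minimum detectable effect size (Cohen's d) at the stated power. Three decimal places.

Need Φ(δ − 2.326) = 0.8, so δ = 2.326 + 0.842 = 3.168.
(The second rejection-region term Φ(−δ − z_{α/2}) is negligible and dropped.)
δ = d·√(n/2) ⇒ d = δ/√(n/2) = 3.168/√(84/2) = 0.4888.

d ≈ 0.489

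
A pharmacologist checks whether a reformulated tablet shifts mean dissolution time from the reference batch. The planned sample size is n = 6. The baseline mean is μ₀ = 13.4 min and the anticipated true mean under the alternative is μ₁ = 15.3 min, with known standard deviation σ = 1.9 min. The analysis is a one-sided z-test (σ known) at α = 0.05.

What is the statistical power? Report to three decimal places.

Power ≈ 0.789

Standardized effect: d = |μ₁ − μ₀| / σ = |15.3 − 13.4| / 1.9 = 1.0000
Noncentrality parameter: λ = d·√n = 1.0000 × √6 = 2.4495
Critical value for a one-sided test at α = 0.05: z_α = 1.645.
Power = P(Z > 1.645 − λ) = Φ(0.805) = 0.7895.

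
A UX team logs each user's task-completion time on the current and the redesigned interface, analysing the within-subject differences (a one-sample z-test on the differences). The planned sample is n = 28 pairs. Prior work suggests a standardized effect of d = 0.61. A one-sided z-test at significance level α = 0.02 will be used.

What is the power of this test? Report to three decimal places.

Power ≈ 0.880

Noncentrality parameter: λ = d·√n = 0.61 × √28 = 3.2278
One-sided α = 0.02 → critical value z_{0.02} = 2.054.
Power = P(Z > 2.054 − λ) = Φ(1.174) = 0.8798.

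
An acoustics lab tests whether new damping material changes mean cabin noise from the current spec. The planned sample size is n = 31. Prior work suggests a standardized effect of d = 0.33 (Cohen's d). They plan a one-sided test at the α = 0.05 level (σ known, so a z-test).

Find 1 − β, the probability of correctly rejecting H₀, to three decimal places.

Power ≈ 0.576

Noncentrality parameter: δ = d·√n = 0.33 × √31 = 1.8374
One-sided α = 0.05 → critical value z_{0.05} = 1.645.
Power = Φ(δ − 1.645) = Φ(0.193) = 0.5763.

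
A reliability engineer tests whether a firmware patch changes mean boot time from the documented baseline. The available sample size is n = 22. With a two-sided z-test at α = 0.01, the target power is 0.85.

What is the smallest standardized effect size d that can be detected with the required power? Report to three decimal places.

Need Φ(δ − 2.576) = 0.85, so δ = 2.576 + 1.036 = 3.612.
(Lower-tail contribution to power is negligible for δ > 0.)
δ = d·√n ⇒ d = δ/√n = 3.612/√22 = 0.7701.

d ≈ 0.770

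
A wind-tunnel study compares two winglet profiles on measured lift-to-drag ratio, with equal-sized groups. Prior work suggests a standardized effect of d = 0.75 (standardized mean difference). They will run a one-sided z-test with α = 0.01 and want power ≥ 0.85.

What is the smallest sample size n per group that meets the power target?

n = 41 per group

For power 0.85 need Φ(δ − z_{0.01}) = 0.85, so δ = z_{0.01} + z_{0.15} = 2.326 + 1.036 = 3.363.
δ = d·√(n/2) ⇒ n = 2(δ/d)² = 2 × (3.363 / 0.75)² = 40.21.
Round up to the next whole unit.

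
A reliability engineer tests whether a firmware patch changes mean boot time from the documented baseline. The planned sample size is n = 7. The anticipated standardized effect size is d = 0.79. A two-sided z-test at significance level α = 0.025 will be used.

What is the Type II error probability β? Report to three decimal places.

Noncentrality parameter: δ = d·√n = 0.79 × √7 = 2.0901
Critical value for a two-sided test at α = 0.025: z_{α/2} = 2.241.
Power = Φ(δ − 2.241) + Φ(−δ − 2.241) = Φ(-0.151) + Φ(-4.332) = 0.4399 + 0.0000 = 0.4399.
Type II error: β = 1 − power = 1 − 0.4399 = 0.5601.

β ≈ 0.560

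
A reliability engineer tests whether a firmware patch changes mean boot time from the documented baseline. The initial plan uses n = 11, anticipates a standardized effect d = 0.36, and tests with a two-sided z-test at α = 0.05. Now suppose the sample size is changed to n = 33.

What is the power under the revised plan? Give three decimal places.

Power ≈ 0.543

With n = 33: δ = d·√n = 0.36 × √33 = 2.0680. Critical value z_{0.025} = 1.960.
Revised power = Φ(δ − 1.960) + Φ(−δ − 1.960) = Φ(0.108) + Φ(-4.028) = 0.5430 + 0.0000 = 0.5431.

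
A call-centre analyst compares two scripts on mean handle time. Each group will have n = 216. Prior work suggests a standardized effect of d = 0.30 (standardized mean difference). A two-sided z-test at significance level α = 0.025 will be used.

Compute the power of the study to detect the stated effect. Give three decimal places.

Power ≈ 0.810

Noncentrality parameter: δ = d·√(n/2) = 0.30 × √(216/2) = 3.1177
Two-sided α = 0.025 → critical value z_{0.0125} = 2.241.
Power = Φ(δ − 2.241) + Φ(−δ − 2.241) = Φ(0.876) + Φ(-5.359) = 0.8096 + 0.0000 = 0.8096.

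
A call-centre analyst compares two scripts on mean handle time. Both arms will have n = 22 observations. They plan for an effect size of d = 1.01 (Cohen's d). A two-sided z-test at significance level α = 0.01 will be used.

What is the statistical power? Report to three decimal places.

Noncentrality parameter: δ = d·√(n/2) = 1.01 × √(22/2) = 3.3498
Two-sided α = 0.01 → critical value z_{0.005} = 2.576.
Power = Φ(δ − 2.576) + Φ(−δ − 2.576) = Φ(0.774) + Φ(-5.926) = 0.7805 + 0.0000 = 0.7805.

Power ≈ 0.781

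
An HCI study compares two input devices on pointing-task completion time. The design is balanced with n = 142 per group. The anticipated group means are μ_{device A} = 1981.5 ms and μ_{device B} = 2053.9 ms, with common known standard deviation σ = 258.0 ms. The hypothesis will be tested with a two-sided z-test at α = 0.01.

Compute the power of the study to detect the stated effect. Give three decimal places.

Standardized effect: d = |μ_{device A} − μ_{device B}| / σ = |1981.5 − 2053.9| / 258.0 = 0.2806
Noncentrality parameter: δ = d·√(n/2) = 0.2806 × √(142/2) = 2.3645
Two-sided α = 0.01 → critical value z_{0.005} = 2.576.
Power = Φ(δ − 2.576) + Φ(−δ − 2.576) = Φ(-0.211) + Φ(-4.940) = 0.4163 + 0.0000 = 0.4163.

Power ≈ 0.416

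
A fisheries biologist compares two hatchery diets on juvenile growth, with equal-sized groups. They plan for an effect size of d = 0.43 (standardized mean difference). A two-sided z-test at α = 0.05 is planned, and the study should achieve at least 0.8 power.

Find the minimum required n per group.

n = 85 per group

For power 0.8 need Φ(δ − z_{0.025}) = 0.8, so δ = z_{0.025} + z_{0.20} = 1.960 + 0.842 = 2.802.
(For δ > 0 the lower-tail rejection region contributes negligibly to power, so the one-term inversion is standard.)
δ = d·√(n/2) ⇒ n = 2(δ/d)² = 2 × (2.802 / 0.43)² = 84.90.
Round up to the next whole unit.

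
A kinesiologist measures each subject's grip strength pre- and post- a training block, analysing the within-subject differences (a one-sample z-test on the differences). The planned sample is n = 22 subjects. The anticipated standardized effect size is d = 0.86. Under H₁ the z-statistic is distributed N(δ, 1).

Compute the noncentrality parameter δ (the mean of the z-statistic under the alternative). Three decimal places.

δ ≈ 4.034

The noncentrality parameter scales effect size by the design's sample-size factor: δ = d·√n = 0.86 × √22 = 4.0338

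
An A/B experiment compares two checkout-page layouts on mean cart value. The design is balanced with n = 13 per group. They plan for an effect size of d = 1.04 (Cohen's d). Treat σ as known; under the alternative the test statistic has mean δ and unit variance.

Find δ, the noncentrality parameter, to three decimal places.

The noncentrality parameter scales effect size by the design's sample-size factor: δ = d·√(n/2) = 1.04 × √(13/2) = 2.6515

δ ≈ 2.651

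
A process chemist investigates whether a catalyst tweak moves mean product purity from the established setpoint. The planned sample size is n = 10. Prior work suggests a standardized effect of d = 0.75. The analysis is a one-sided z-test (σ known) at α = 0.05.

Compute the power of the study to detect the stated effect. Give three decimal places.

Noncentrality parameter: δ = d·√n = 0.75 × √10 = 2.3717
One-sided α = 0.05 → critical value z_{0.05} = 1.645.
Power = Φ(δ − 1.645) = Φ(0.727) = 0.7663.

Power ≈ 0.766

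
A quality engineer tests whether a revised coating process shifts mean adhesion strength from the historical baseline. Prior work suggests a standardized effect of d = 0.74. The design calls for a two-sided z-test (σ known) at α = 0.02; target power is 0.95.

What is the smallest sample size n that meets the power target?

Set Φ(δ − 2.326) = 0.95; then δ − 2.326 = Φ⁻¹(0.95) = 1.645, giving δ = 3.971.
(Ignoring the negligible lower-tail rejection probability gives the usual closed-form inversion.)
δ = d·√n ⇒ n = (δ/d)² = (3.971 / 0.74)² = 28.80.
Round up to the next whole unit.

n = 29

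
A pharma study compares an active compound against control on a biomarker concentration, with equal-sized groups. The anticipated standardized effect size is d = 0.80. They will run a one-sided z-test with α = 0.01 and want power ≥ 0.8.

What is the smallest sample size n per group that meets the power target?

n = 32 per group

Set Φ(δ − 2.326) = 0.8; then δ − 2.326 = Φ⁻¹(0.8) = 0.842, giving δ = 3.168.
δ = d·√(n/2) ⇒ n = 2(δ/d)² = 2 × (3.168 / 0.80)² = 31.36.
Round up to the next whole unit.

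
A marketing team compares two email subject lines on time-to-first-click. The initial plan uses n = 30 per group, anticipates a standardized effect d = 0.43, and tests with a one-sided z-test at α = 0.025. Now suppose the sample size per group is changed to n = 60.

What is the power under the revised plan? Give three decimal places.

Power ≈ 0.654

With n = 60 per group: δ = d·√(n/2) = 0.43 × √(60/2) = 2.3552. Critical value z_{0.025} = 1.960.
Revised power = P(Z > 1.960 − δ) = Φ(0.395) = 0.6537.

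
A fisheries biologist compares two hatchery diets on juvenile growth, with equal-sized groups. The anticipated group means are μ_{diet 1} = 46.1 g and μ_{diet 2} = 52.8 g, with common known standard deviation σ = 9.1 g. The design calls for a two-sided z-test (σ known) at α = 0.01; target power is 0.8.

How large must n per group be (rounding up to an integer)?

Standardized effect: d = |μ_{diet 1} − μ_{diet 2}| / σ = |46.1 − 52.8| / 9.1 = 0.7363
For power 0.8 need Φ(δ − z_{0.005}) = 0.8, so δ = z_{0.005} + z_{0.20} = 2.576 + 0.842 = 3.417.
(The Φ(−δ − z_{α/2}) term is vanishingly small for δ > 0 and is dropped in the standard sample-size formula.)
δ = d·√(n/2) ⇒ n = 2(δ/d)² = 2 × (3.417 / 0.7363)² = 43.09.
Rounding up, n = 44 per group.

n = 44 per group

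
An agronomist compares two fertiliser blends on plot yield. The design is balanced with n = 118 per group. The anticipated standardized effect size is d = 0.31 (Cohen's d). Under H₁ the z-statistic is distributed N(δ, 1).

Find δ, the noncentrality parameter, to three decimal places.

δ = d·√(n/2) = 0.31 × √(118/2) = 2.3812

δ ≈ 2.381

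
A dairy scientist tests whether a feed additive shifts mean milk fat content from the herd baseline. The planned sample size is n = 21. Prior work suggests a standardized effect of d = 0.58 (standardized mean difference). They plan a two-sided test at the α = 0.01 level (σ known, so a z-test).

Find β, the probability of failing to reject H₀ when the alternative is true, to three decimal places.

β ≈ 0.467

Noncentrality parameter: δ = d·√n = 0.58 × √21 = 2.6579
Critical value for a two-sided test at α = 0.01: z_{α/2} = 2.576.
Power = Φ(δ − 2.576) + Φ(−δ − 2.576) = Φ(0.082) + Φ(-5.234) = 0.5327 + 0.0000 = 0.5327.
Type II error: β = 1 − power = 1 − 0.5327 = 0.4673.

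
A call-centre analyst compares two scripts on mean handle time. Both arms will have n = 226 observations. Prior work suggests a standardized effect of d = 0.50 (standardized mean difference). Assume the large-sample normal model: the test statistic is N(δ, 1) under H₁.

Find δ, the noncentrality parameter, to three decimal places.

δ = d·√(n/2) = 0.50 × √(226/2) = 5.3151

δ ≈ 5.315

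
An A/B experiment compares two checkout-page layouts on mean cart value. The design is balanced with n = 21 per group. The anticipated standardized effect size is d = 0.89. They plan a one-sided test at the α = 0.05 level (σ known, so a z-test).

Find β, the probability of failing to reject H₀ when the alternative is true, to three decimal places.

β ≈ 0.108

Noncentrality parameter: δ = d·√(n/2) = 0.89 × √(21/2) = 2.8839
One-sided α = 0.05 → critical value z_{0.05} = 1.645.
Power = P(Z > 1.645 − δ) = Φ(1.239) = 0.8923.
Type II error: β = 1 − power = 1 − 0.8923 = 0.1077.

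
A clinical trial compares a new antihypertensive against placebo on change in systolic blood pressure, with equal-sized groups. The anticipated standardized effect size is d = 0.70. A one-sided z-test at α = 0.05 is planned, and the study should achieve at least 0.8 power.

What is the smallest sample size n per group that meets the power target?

n = 26 per group

For power 0.8 need Φ(δ − z_{0.05}) = 0.8, so δ = z_{0.05} + z_{0.20} = 1.645 + 0.842 = 2.486.
δ = d·√(n/2) ⇒ n = 2(δ/d)² = 2 × (2.486 / 0.70)² = 25.23.
Round up to the next whole unit.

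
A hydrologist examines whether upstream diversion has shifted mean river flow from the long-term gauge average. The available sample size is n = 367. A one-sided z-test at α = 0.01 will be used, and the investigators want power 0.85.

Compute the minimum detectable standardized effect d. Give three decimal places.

d ≈ 0.176

Need Φ(δ − 2.326) = 0.85, so δ = 2.326 + 1.036 = 3.363.
δ = d·√n ⇒ d = δ/√n = 3.363/√367 = 0.1755.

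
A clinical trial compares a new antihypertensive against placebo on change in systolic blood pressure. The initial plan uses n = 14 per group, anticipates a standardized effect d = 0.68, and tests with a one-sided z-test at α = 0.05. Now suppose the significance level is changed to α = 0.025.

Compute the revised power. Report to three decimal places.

Power ≈ 0.436

δ = d·√(n/2) = 0.68 × √(14/2) = 1.7991 (unchanged). New critical value: z_{0.025} = 1.960.
Revised power = P(Z > 1.960 − δ) = Φ(-0.161) = 0.4361.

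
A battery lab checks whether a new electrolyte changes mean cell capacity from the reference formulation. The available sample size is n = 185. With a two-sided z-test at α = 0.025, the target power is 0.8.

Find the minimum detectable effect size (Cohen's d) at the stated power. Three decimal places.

d ≈ 0.227

Required noncentrality: δ = z_{0.0125} + z_{0.20} = 2.241 + 0.842 = 3.083.
(The second rejection-region term Φ(−δ − z_{α/2}) is negligible and dropped.)
δ = d·√n ⇒ d = δ/√n = 3.083/√185 = 0.2267.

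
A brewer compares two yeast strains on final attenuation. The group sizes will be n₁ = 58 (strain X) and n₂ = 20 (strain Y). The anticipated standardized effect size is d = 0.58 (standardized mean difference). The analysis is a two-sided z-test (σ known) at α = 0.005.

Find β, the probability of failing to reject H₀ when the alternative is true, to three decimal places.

Noncentrality parameter: δ = d / √(1/n₁ + 1/n₂) = 0.58 / √(1/58 + 1/20) = 2.2367
Two-sided α = 0.005 → critical value z_{0.0025} = 2.807.
Power = Φ(δ − 2.807) + Φ(−δ − 2.807) = Φ(-0.570) + Φ(-5.044) = 0.2842 + 0.0000 = 0.2842.
Type II error: β = 1 − power = 1 − 0.2842 = 0.7158.

β ≈ 0.716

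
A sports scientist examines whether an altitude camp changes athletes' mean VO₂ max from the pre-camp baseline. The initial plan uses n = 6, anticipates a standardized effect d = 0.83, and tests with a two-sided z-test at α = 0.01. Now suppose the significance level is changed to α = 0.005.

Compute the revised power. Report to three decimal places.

Power ≈ 0.219

δ = d·√n = 0.83 × √6 = 2.0331 (unchanged). New critical value: z_{0.0025} = 2.807.
Revised power = Φ(δ − 2.807) + Φ(−δ − 2.807) = Φ(-0.774) + Φ(-4.840) = 0.2195 + 0.0000 = 0.2195.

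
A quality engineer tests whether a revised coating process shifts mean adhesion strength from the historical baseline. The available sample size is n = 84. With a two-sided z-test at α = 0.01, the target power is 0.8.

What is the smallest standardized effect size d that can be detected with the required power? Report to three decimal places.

Required noncentrality: δ = z_{0.005} + z_{0.20} = 2.576 + 0.842 = 3.417.
(The second rejection-region term Φ(−δ − z_{α/2}) is negligible and dropped.)
δ = d·√n ⇒ d = δ/√n = 3.417/√84 = 0.3729.

d ≈ 0.373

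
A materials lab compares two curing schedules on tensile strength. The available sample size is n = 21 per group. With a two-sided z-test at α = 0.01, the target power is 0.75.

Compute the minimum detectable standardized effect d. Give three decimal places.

Required noncentrality: δ = z_{0.005} + z_{0.25} = 2.576 + 0.674 = 3.250.
(Lower-tail contribution to power is negligible for δ > 0.)
δ = d·√(n/2) ⇒ d = δ/√(n/2) = 3.250/√(21/2) = 1.0031.

d ≈ 1.003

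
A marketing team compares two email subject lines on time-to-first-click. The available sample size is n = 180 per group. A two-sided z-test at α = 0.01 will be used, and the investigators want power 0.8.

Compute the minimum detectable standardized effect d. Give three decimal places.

d ≈ 0.360

Need Φ(δ − 2.576) = 0.8, so δ = 2.576 + 0.842 = 3.417.
(Lower-tail contribution to power is negligible for δ > 0.)
δ = d·√(n/2) ⇒ d = δ/√(n/2) = 3.417/√(180/2) = 0.3602.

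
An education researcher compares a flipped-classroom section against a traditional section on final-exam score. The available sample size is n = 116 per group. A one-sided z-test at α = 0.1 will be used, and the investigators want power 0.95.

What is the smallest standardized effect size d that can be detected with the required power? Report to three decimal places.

d ≈ 0.384

Need Φ(δ − 1.282) = 0.95, so δ = 1.282 + 1.645 = 2.926.
δ = d·√(n/2) ⇒ d = δ/√(n/2) = 2.926/√(116/2) = 0.3843.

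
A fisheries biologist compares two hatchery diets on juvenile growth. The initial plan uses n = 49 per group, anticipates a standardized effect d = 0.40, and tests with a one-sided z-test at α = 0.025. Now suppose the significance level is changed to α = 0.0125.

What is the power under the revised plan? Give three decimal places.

δ = d·√(n/2) = 0.40 × √(49/2) = 1.9799 (unchanged). New critical value: z_{0.0125} = 2.241.
Revised power = Φ(δ − 2.241) = Φ(-0.262) = 0.3969.

Power ≈ 0.397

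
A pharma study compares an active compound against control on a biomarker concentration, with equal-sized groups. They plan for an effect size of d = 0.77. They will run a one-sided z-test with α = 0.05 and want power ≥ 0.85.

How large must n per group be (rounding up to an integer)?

n = 25 per group

For power 0.85 need Φ(δ − z_{0.05}) = 0.85, so δ = z_{0.05} + z_{0.15} = 1.645 + 1.036 = 2.681.
δ = d·√(n/2) ⇒ n = 2(δ/d)² = 2 × (2.681 / 0.77)² = 24.25.
Rounding up, n = 25 per group.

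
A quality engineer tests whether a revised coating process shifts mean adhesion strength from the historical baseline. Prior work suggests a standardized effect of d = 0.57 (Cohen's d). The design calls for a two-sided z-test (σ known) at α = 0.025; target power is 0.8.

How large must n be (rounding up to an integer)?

n = 30

Set Φ(δ − 2.241) = 0.8; then δ − 2.241 = Φ⁻¹(0.8) = 0.842, giving δ = 3.083.
(The Φ(−δ − z_{α/2}) term is vanishingly small for δ > 0 and is dropped in the standard sample-size formula.)
δ = d·√n ⇒ n = (δ/d)² = (3.083 / 0.57)² = 29.26.
Round up to the next whole unit.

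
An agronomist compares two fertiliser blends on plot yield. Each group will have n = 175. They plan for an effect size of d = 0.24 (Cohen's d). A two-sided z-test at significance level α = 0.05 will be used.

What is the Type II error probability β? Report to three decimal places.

Noncentrality parameter: λ = d·√(n/2) = 0.24 × √(175/2) = 2.2450
Two-sided α = 0.05 → critical value z_{0.025} = 1.960.
Power = Φ(λ − 1.960) + Φ(−λ − 1.960) = Φ(0.285) + Φ(-4.205) = 0.6122 + 0.0000 = 0.6122.
Type II error: β = 1 − power = 1 − 0.6122 = 0.3878.

β ≈ 0.388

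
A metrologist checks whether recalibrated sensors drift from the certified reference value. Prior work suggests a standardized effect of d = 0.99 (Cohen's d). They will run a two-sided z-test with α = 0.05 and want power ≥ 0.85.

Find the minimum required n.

Set Φ(δ − 1.960) = 0.85; then δ − 1.960 = Φ⁻¹(0.85) = 1.036, giving δ = 2.996.
(For δ > 0 the lower-tail rejection region contributes negligibly to power, so the one-term inversion is standard.)
δ = d·√n ⇒ n = (δ/d)² = (2.996 / 0.99)² = 9.16.
Rounding up, n = 10.

n = 10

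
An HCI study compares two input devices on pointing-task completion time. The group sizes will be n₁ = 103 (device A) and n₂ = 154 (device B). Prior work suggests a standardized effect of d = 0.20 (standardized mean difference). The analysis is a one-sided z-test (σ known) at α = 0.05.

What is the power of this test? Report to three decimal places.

Noncentrality parameter: λ = d / √(1/n₁ + 1/n₂) = 0.20 / √(1/103 + 1/154) = 1.5712
One-sided α = 0.05 → critical value z_{0.05} = 1.645.
Power = P(Z > 1.645 − λ) = Φ(-0.074) = 0.4707.

Power ≈ 0.471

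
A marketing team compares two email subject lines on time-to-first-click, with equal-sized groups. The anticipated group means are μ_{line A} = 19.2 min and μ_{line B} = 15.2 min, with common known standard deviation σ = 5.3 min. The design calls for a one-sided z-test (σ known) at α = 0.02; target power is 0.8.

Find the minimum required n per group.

Standardized effect: d = |μ_{line A} − μ_{line B}| / σ = |19.2 − 15.2| / 5.3 = 0.7547
For power 0.8 need Φ(δ − z_{0.02}) = 0.8, so δ = z_{0.02} + z_{0.20} = 2.054 + 0.842 = 2.895.
δ = d·√(n/2) ⇒ n = 2(δ/d)² = 2 × (2.895 / 0.7547)² = 29.44.
Rounding up, n = 30 per group.

n = 30 per group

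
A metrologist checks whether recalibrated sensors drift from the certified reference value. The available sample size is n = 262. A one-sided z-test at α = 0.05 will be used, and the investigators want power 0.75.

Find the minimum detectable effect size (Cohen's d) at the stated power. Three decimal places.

Required noncentrality: δ = z_{0.05} + z_{0.25} = 1.645 + 0.674 = 2.319.
δ = d·√n ⇒ d = δ/√n = 2.319/√262 = 0.1433.

d ≈ 0.143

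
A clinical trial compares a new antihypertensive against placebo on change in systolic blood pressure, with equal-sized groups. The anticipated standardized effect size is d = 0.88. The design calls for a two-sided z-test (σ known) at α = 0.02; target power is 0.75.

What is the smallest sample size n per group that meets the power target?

n = 24 per group

Set Φ(δ − 2.326) = 0.75; then δ − 2.326 = Φ⁻¹(0.75) = 0.674, giving δ = 3.001.
(The Φ(−δ − z_{α/2}) term is vanishingly small for δ > 0 and is dropped in the standard sample-size formula.)
δ = d·√(n/2) ⇒ n = 2(δ/d)² = 2 × (3.001 / 0.88)² = 23.26.
Rounding up, n = 24 per group.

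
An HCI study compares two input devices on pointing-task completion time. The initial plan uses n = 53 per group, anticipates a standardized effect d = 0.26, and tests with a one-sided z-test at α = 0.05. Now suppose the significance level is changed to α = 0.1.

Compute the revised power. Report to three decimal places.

δ = d·√(n/2) = 0.26 × √(53/2) = 1.3384 (unchanged). New critical value: z_{0.1} = 1.282.
Revised power = Φ(δ − 1.282) = Φ(0.057) = 0.5227.

Power ≈ 0.523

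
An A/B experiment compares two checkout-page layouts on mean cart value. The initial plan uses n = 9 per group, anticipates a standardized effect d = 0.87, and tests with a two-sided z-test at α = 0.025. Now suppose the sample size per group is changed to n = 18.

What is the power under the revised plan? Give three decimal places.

With n = 18 per group: δ = d·√(n/2) = 0.87 × √(18/2) = 2.6100. Critical value z_{0.0125} = 2.241.
Revised power = Φ(δ − 2.241) + Φ(−δ − 2.241) = Φ(0.369) + Φ(-4.851) = 0.6438 + 0.0000 = 0.6438.

Power ≈ 0.644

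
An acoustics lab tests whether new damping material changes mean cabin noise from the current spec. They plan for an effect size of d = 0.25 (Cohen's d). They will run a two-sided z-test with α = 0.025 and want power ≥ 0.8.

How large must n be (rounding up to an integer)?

For power 0.8 need Φ(δ − z_{0.0125}) = 0.8, so δ = z_{0.0125} + z_{0.20} = 2.241 + 0.842 = 3.083.
(For δ > 0 the lower-tail rejection region contributes negligibly to power, so the one-term inversion is standard.)
δ = d·√n ⇒ n = (δ/d)² = (3.083 / 0.25)² = 152.08.
Round up to the next whole unit.

n = 153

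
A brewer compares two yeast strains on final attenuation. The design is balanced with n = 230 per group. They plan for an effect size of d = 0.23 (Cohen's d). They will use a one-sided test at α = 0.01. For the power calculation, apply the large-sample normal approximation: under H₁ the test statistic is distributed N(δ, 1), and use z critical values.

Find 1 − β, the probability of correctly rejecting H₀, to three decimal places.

Power ≈ 0.556

Noncentrality parameter: δ = d·√(n/2) = 0.23 × √(230/2) = 2.4665
One-sided α = 0.01 → critical value z_{0.01} = 2.326.
Power = P(Z > 2.326 − δ) = Φ(0.140) = 0.5557.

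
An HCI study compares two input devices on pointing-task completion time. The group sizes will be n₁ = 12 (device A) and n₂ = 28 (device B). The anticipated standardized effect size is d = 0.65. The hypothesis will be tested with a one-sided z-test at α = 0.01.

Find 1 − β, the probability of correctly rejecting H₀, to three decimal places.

Power ≈ 0.329

Noncentrality parameter: δ = d / √(1/n₁ + 1/n₂) = 0.65 / √(1/12 + 1/28) = 1.8839
Critical value for a one-sided test at α = 0.01: z_α = 2.326.
Power = Φ(δ − 2.326) = Φ(-0.442) = 0.3291.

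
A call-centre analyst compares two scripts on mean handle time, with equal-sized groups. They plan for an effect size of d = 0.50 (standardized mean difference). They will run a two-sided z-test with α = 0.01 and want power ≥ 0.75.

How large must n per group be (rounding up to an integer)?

n = 85 per group

For power 0.75 need Φ(δ − z_{0.005}) = 0.75, so δ = z_{0.005} + z_{0.25} = 2.576 + 0.674 = 3.250.
(The Φ(−δ − z_{α/2}) term is vanishingly small for δ > 0 and is dropped in the standard sample-size formula.)
δ = d·√(n/2) ⇒ n = 2(δ/d)² = 2 × (3.250 / 0.50)² = 84.52.
Rounding up, n = 85 per group.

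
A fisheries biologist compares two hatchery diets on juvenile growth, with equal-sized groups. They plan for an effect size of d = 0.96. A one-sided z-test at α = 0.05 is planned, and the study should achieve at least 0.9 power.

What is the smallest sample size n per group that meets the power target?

n = 19 per group

Set Φ(δ − 1.645) = 0.9; then δ − 1.645 = Φ⁻¹(0.9) = 1.282, giving δ = 2.926.
δ = d·√(n/2) ⇒ n = 2(δ/d)² = 2 × (2.926 / 0.96)² = 18.58.
Rounding up, n = 19 per group.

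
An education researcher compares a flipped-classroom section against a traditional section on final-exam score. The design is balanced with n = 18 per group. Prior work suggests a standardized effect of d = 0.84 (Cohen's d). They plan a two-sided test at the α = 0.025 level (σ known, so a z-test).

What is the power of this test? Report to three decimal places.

Power ≈ 0.610

Noncentrality parameter: δ = d·√(n/2) = 0.84 × √(18/2) = 2.5200
Two-sided α = 0.025 → critical value z_{0.0125} = 2.241.
Power = Φ(δ − 2.241) + Φ(−δ − 2.241) = Φ(0.279) + Φ(-4.761) = 0.6097 + 0.0000 = 0.6097.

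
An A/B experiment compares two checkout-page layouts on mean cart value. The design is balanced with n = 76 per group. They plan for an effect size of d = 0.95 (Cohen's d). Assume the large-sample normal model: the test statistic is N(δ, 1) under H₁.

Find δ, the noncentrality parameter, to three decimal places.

The noncentrality parameter scales effect size by the design's sample-size factor: δ = d·√(n/2) = 0.95 × √(76/2) = 5.8562

δ ≈ 5.856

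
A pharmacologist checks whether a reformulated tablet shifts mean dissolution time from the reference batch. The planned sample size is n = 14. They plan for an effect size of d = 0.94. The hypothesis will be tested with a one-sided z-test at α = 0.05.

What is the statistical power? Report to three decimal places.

Power ≈ 0.969

Noncentrality parameter: δ = d·√n = 0.94 × √14 = 3.5172
One-sided α = 0.05 → critical value z_{0.05} = 1.645.
Power = Φ(δ − 1.645) = Φ(1.872) = 0.9694.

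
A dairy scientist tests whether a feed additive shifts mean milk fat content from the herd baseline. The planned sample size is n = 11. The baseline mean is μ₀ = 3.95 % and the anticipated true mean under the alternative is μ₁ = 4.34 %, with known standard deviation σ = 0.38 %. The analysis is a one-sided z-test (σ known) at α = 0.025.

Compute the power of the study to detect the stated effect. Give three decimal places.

Power ≈ 0.926

Standardized effect: d = |μ₁ − μ₀| / σ = |4.34 − 3.95| / 0.38 = 1.0263
Noncentrality parameter: δ = d·√n = 1.0263 × √11 = 3.4039
Critical value for a one-sided test at α = 0.025: z_α = 1.960.
Power = Φ(δ − 1.960) = Φ(1.444) = 0.9256.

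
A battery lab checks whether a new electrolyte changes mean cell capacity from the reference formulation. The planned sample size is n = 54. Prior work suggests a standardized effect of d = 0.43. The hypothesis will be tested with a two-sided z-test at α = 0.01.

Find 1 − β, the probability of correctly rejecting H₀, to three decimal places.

Noncentrality parameter: δ = d·√n = 0.43 × √54 = 3.1598
Critical value for a two-sided test at α = 0.01: z_{α/2} = 2.576.
Power = Φ(δ − 2.576) + Φ(−δ − 2.576) = Φ(0.584) + Φ(-5.736) = 0.7204 + 0.0000 = 0.7204.

Power ≈ 0.720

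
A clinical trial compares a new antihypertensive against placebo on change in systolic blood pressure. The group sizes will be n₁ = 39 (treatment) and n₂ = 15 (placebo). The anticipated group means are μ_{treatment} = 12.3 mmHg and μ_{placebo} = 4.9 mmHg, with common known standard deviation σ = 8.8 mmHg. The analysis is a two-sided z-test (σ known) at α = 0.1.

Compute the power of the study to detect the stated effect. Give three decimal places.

Power ≈ 0.869

Standardized effect: d = |μ_{treatment} − μ_{placebo}| / σ = |12.3 − 4.9| / 8.8 = 0.8409
Noncentrality parameter: δ = d / √(1/n₁ + 1/n₂) = 0.8409 / √(1/39 + 1/15) = 2.7678
Critical value for a two-sided test at α = 0.1: z_{α/2} = 1.645.
Power = Φ(δ − 1.645) + Φ(−δ − 1.645) = Φ(1.123) + Φ(-4.413) = 0.8693 + 0.0000 = 0.8693.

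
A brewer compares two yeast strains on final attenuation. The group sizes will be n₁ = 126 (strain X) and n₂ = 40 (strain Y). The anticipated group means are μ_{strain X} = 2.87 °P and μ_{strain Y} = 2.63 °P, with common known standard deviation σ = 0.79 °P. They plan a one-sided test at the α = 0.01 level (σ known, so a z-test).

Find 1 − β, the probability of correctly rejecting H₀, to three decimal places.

Standardized effect: d = |μ_{strain X} − μ_{strain Y}| / σ = |2.87 − 2.63| / 0.79 = 0.3038
Noncentrality parameter: δ = d / √(1/n₁ + 1/n₂) = 0.3038 / √(1/126 + 1/40) = 1.6740
One-sided α = 0.01 → critical value z_{0.01} = 2.326.
Power = P(Z > 2.326 − δ) = Φ(-0.652) = 0.2571.

Power ≈ 0.257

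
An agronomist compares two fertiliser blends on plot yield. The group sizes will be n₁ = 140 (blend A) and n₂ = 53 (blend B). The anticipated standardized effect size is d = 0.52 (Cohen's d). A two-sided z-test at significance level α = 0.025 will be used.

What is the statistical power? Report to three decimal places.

Noncentrality parameter: δ = d / √(1/n₁ + 1/n₂) = 0.52 / √(1/140 + 1/53) = 3.2242
Two-sided α = 0.025 → critical value z_{0.0125} = 2.241.
Power = Φ(δ − 2.241) + Φ(−δ − 2.241) = Φ(0.983) + Φ(-5.466) = 0.8372 + 0.0000 = 0.8372.

Power ≈ 0.837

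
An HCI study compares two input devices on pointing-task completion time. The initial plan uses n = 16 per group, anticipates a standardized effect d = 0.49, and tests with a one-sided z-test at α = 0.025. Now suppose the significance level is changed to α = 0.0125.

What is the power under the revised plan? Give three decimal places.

Power ≈ 0.196

δ = d·√(n/2) = 0.49 × √(16/2) = 1.3859 (unchanged). New critical value: z_{0.0125} = 2.241.
Revised power = P(Z > 2.241 − δ) = Φ(-0.855) = 0.1961.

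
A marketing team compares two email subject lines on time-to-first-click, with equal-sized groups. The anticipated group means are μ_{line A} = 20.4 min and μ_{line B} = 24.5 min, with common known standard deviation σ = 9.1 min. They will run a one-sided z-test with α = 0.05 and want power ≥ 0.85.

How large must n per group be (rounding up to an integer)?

Standardized effect: d = |μ_{line A} − μ_{line B}| / σ = |20.4 − 24.5| / 9.1 = 0.4505
Set Φ(δ − 1.645) = 0.85; then δ − 1.645 = Φ⁻¹(0.85) = 1.036, giving δ = 2.681.
δ = d·√(n/2) ⇒ n = 2(δ/d)² = 2 × (2.681 / 0.4505)² = 70.83.
Round up to the next whole unit.

n = 71 per group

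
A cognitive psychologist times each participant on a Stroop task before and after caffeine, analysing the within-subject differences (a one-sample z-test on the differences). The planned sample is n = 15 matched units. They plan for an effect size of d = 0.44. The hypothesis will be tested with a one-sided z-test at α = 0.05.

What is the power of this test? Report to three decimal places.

Power ≈ 0.524

Noncentrality parameter: δ = d·√n = 0.44 × √15 = 1.7041
Critical value for a one-sided test at α = 0.05: z_α = 1.645.
Power = Φ(δ − 1.645) = Φ(0.059) = 0.5236.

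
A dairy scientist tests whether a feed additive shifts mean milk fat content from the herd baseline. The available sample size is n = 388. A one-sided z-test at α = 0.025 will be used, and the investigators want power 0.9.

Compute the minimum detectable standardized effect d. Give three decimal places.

Need Φ(δ − 1.960) = 0.9, so δ = 1.960 + 1.282 = 3.242.
δ = d·√n ⇒ d = δ/√n = 3.242/√388 = 0.1646.

d ≈ 0.165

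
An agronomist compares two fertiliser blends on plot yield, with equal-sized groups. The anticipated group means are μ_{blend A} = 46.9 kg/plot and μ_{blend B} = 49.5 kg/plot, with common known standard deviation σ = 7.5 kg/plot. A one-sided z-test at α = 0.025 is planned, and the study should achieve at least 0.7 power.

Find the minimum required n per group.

Standardized effect: d = |μ_{blend A} − μ_{blend B}| / σ = |46.9 − 49.5| / 7.5 = 0.3467
For power 0.7 need Φ(δ − z_{0.025}) = 0.7, so δ = z_{0.025} + z_{0.30} = 1.960 + 0.524 = 2.484.
δ = d·√(n/2) ⇒ n = 2(δ/d)² = 2 × (2.484 / 0.3467)² = 102.72.
Rounding up, n = 103 per group.

n = 103 per group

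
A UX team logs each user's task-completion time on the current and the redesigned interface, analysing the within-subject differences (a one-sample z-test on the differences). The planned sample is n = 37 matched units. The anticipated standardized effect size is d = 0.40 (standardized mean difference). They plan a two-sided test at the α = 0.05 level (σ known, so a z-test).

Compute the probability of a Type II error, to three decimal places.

β ≈ 0.318

Noncentrality parameter: δ = d·√n = 0.40 × √37 = 2.4331
Critical value for a two-sided test at α = 0.05: z_{α/2} = 1.960.
Power = Φ(δ − 1.960) + Φ(−δ − 1.960) = Φ(0.473) + Φ(-4.393) = 0.6819 + 0.0000 = 0.6819.
Type II error: β = 1 − power = 1 − 0.6819 = 0.3181.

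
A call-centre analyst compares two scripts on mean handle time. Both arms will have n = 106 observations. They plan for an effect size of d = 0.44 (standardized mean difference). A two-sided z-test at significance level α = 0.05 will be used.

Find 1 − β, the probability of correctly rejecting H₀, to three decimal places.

Noncentrality parameter: δ = d·√(n/2) = 0.44 × √(106/2) = 3.2032
Two-sided α = 0.05 → critical value z_{0.025} = 1.960.
Power = Φ(δ − 1.960) + Φ(−δ − 1.960) = Φ(1.243) + Φ(-5.163) = 0.8931 + 0.0000 = 0.8931.

Power ≈ 0.893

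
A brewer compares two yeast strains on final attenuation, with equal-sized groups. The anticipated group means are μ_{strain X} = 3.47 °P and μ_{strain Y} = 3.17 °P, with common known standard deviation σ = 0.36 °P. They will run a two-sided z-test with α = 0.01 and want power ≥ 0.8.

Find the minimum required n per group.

n = 34 per group

Standardized effect: d = |μ_{strain X} − μ_{strain Y}| / σ = |3.47 − 3.17| / 0.36 = 0.8333
Set Φ(δ − 2.576) = 0.8; then δ − 2.576 = Φ⁻¹(0.8) = 0.842, giving δ = 3.417.
(Ignoring the negligible lower-tail rejection probability gives the usual closed-form inversion.)
δ = d·√(n/2) ⇒ n = 2(δ/d)² = 2 × (3.417 / 0.8333)² = 33.64.
Round up to the next whole unit.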